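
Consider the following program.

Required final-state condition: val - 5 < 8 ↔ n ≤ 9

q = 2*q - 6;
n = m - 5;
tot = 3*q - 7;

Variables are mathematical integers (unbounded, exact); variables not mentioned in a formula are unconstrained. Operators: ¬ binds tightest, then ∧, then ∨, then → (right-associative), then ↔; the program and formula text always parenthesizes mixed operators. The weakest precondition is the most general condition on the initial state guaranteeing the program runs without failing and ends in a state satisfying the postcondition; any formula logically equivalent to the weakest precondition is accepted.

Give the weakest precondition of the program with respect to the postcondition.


Working backward. After the program, the postcondition val - 5 < 8 ↔ n ≤ 9 must hold; in canonical form it is val < 13 ↔ n ≤ 9.
Before tot := 3*q - 7: val < 13 ↔ n ≤ 9
Before n := m - 5: val < 13 ↔ m ≤ 14
Before q := 2*q - 6: val < 13 ↔ m ≤ 14
Answer: WP = val < 13 ↔ m ≤ 14


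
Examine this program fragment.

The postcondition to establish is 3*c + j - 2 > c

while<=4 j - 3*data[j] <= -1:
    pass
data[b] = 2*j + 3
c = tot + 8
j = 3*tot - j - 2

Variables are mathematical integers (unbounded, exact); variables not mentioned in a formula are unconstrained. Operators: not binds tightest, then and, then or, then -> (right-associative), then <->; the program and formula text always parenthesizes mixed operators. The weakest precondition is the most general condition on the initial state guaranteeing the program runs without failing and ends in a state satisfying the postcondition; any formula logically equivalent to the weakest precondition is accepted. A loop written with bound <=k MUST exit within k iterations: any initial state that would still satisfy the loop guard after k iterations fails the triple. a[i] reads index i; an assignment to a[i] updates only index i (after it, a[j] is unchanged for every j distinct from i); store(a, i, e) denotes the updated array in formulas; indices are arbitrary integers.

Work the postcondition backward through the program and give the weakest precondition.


Working backward. After the program, the postcondition 3*c + j - 2 > c must hold; in canonical form it is 2*c + j > 2.
Before j := 3*tot - j - 2: 2*c + 3*tot > j + 4
Before c := tot + 8: 5*tot > j - 12
Before data[b] := 2*j + 3: 5*tot > j - 12
Before the loop (bound <=4), unroll the exhaustion recursion (WP_0 = exit-now case; WP_j = one more guarded iteration, up to j = 4):
  WP_0: (not (j <= 3*data[j] - 1)) and 5*tot > j - 12
  WP_1: (j <= 3*data[j] - 1 -> ((not (j <= 3*data[j] - 1)) and 5*tot > j - 12)) and ((not (j <= 3*data[j] - 1)) -> 5*tot > j - 12)
  WP_2: (j <= 3*data[j] - 1 -> ((j <= 3*data[j] - 1 -> ((not (j <= 3*data[j] - 1)) and 5*tot > j - 12)) and ((not (j <= 3*data[j] - 1)) -> 5*tot > j - 12))) and ((not (j <= 3*data[j] - 1)) -> 5*tot > j - 12)
  WP_3: (j <= 3*data[j] - 1 -> ((j <= 3*data[j] - 1 -> ((j <= 3*data[j] - 1 -> ((not (j <= 3*data[j] - 1)) and 5*tot > j - 12)) and ((not (j <= 3*data[j] - 1)) -> 5*tot > j - 12))) and ((not (j <= 3*data[j] - 1)) -> 5*tot > j - 12))) and ((not (j <= 3*data[j] - 1)) -> 5*tot > j - 12)
  WP_4: (j <= 3*data[j] - 1 -> ((j <= 3*data[j] - 1 -> ((j <= 3*data[j] - 1 -> ((j <= 3*data[j] - 1 -> ((not (j <= 3*data[j] - 1)) and 5*tot > j - 12)) and ((not (j <= 3*data[j] - 1)) -> 5*tot > j - 12))) and ((not (j <= 3*data[j] - 1)) -> 5*tot > j - 12))) and ((not (j <= 3*data[j] - 1)) -> 5*tot > j - 12))) and ((not (j <= 3*data[j] - 1)) -> 5*tot > j - 12)
So before the loop: (j <= 3*data[j] - 1 -> ((j <= 3*data[j] - 1 -> ((j <= 3*data[j] - 1 -> ((j <= 3*data[j] - 1 -> ((not (j <= 3*data[j] - 1)) and 5*tot > j - 12)) and ((not (j <= 3*data[j] - 1)) -> 5*tot > j - 12))) and ((not (j <= 3*data[j] - 1)) -> 5*tot > j - 12))) and ((not (j <= 3*data[j] - 1)) -> 5*tot > j - 12))) and ((not (j <= 3*data[j] - 1)) -> 5*tot > j - 12)
Answer: WP = (j <= 3*data[j] - 1 -> ((j <= 3*data[j] - 1 -> ((j <= 3*data[j] - 1 -> ((j <= 3*data[j] - 1 -> ((not (j <= 3*data[j] - 1)) and 5*tot > j - 12)) and ((not (j <= 3*data[j] - 1)) -> 5*tot > j - 12))) and ((not (j <= 3*data[j] - 1)) -> 5*tot > j - 12))) and ((not (j <= 3*data[j] - 1)) -> 5*tot > j - 12))) and ((not (j <= 3*data[j] - 1)) -> 5*tot > j - 12)


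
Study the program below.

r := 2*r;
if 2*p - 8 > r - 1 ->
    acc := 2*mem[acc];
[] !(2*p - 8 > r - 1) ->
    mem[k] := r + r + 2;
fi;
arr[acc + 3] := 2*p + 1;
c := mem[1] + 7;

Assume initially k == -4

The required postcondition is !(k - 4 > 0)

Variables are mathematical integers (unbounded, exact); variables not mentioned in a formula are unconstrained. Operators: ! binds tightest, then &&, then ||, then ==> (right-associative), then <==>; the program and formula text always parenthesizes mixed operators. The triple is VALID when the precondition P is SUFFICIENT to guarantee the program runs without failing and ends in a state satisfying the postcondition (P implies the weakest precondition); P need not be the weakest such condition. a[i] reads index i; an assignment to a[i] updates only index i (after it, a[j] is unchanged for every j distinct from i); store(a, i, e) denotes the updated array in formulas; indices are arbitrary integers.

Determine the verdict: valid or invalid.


Working backward. After the program, the postcondition !(k - 4 > 0) must hold; in canonical form it is !(k > 4).
Before c := mem[1] + 7: !(k > 4)
Before arr[acc + 3] := 2*p + 1: !(k > 4)
Then branch requires !(k > 4); else branch requires !(k > 4).
Before the if: (2*p > r + 7 ==> (!(k > 4))) && ((!(2*p > r + 7)) ==> (!(k > 4)))
Before r := 2*r: (2*p > 2*r + 7 ==> (!(k > 4))) && ((!(2*p > 2*r + 7)) ==> (!(k > 4)))
The weakest precondition is (2*p > 2*r + 7 ==> (!(k > 4))) && ((!(2*p > 2*r + 7)) ==> (!(k > 4))).
Check whether k == -4 implies it.
Every state satisfying the precondition satisfies the weakest precondition: the implication holds.
Answer: valid


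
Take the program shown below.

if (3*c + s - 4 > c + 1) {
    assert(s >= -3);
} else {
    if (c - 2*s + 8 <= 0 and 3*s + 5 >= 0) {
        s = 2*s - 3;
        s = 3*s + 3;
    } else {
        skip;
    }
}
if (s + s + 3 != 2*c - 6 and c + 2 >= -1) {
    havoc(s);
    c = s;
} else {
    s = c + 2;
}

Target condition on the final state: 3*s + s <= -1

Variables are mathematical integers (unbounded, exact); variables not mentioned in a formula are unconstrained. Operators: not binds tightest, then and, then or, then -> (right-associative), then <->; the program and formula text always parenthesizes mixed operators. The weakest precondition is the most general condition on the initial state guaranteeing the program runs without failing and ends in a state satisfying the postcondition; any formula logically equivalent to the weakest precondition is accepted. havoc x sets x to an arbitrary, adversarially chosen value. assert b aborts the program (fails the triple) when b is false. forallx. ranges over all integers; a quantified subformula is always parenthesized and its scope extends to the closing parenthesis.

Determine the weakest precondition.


Working backward. After the program, the postcondition 3*s + s <= -1 must hold; in canonical form it is 4*s <= -1.
Then branch requires forall s_1. 4*s_1 <= -1; else branch requires 4*c <= -9.
Before the if: ((2*s != 2*c - 9 and c >= -3) -> (forall s_1. 4*s_1 <= -1)) and ((not (2*s != 2*c - 9 and c >= -3)) -> 4*c <= -9)
Then branch requires s >= -3 and ((2*s != 2*c - 9 and c >= -3) -> (forall s_1. 4*s_1 <= -1)) and ((not (2*s != 2*c - 9 and c >= -3)) -> 4*c <= -9); else branch requires ((c <= 2*s - 8 and 3*s >= -5) -> (((12*s != 2*c + 3 and c >= -3) -> (forall s_1. 4*s_1 <= -1)) and ((not (12*s != 2*c + 3 and c >= -3)) -> 4*c <= -9))) and ((not (c <= 2*s - 8 and 3*s >= -5)) -> (((2*s != 2*c - 9 and c >= -3) -> (forall s_1. 4*s_1 <= -1)) and ((not (2*s != 2*c - 9 and c >= -3)) -> 4*c <= -9))).
Before the if: (2*c + s > 5 -> (s >= -3 and ((2*s != 2*c - 9 and c >= -3) -> (forall s_1. 4*s_1 <= -1)) and ((not (2*s != 2*c - 9 and c >= -3)) -> 4*c <= -9))) and ((not (2*c + s > 5)) -> (((c <= 2*s - 8 and 3*s >= -5) -> (((12*s != 2*c + 3 and c >= -3) -> (forall s_1. 4*s_1 <= -1)) and ((not (12*s != 2*c + 3 and c >= -3)) -> 4*c <= -9))) and ((not (c <= 2*s - 8 and 3*s >= -5)) -> (((2*s != 2*c - 9 and c >= -3) -> (forall s_1. 4*s_1 <= -1)) and ((not (2*s != 2*c - 9 and c >= -3)) -> 4*c <= -9)))))
Answer: WP = (2*c + s > 5 -> (s >= -3 and ((2*s != 2*c - 9 and c >= -3) -> (forall s_1. 4*s_1 <= -1)) and ((not (2*s != 2*c - 9 and c >= -3)) -> 4*c <= -9))) and ((not (2*c + s > 5)) -> (((c <= 2*s - 8 and 3*s >= -5) -> (((12*s != 2*c + 3 and c >= -3) -> (forall s_1. 4*s_1 <= -1)) and ((not (12*s != 2*c + 3 and c >= -3)) -> 4*c <= -9))) and ((not (c <= 2*s - 8 and 3*s >= -5)) -> (((2*s != 2*c - 9 and c >= -3) -> (forall s_1. 4*s_1 <= -1)) and ((not (2*s != 2*c - 9 and c >= -3)) -> 4*c <= -9)))))


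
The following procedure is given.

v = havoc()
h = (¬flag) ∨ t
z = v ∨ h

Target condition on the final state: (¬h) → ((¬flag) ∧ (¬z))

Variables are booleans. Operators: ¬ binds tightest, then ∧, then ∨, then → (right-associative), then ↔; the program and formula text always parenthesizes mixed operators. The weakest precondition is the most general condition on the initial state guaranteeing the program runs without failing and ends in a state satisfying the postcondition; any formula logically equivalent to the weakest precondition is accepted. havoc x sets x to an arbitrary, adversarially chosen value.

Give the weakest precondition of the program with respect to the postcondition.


Working backward. After the program, (¬h) → ((¬flag) ∧ (¬z)) must hold.
Before z := v ∨ h: (¬h) → ((¬flag) ∧ (¬(v ∨ h)))
Before h := (¬flag) ∨ t: (¬((¬flag) ∨ t)) → ((¬flag) ∧ (¬(v ∨ (¬flag) ∨ t)))
Before havoc v: ((¬flag) ∨ t) ∧ ((¬((¬flag) ∨ t)) → ((¬flag) ∧ (¬((¬flag) ∨ t))))
Answer: WP = ((¬flag) ∨ t) ∧ ((¬((¬flag) ∨ t)) → ((¬flag) ∧ (¬((¬flag) ∨ t))))


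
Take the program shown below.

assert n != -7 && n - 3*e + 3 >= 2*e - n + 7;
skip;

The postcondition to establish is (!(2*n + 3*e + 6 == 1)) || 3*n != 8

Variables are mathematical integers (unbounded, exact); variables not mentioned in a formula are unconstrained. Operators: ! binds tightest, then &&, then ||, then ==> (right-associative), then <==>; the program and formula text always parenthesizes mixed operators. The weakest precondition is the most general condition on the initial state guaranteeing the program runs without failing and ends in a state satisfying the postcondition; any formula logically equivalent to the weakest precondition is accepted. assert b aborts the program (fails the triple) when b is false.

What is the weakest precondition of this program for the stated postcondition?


Working backward. After the program, the postcondition (!(2*n + 3*e + 6 == 1)) || 3*n != 8 must hold; in canonical form it is (!(3*e + 2*n == -5)) || 3*n != 8.
Before skip: (!(3*e + 2*n == -5)) || 3*n != 8
Before assert n != -7 && n - 3*e + 3 >= 2*e - n + 7: n != -7 && 2*n >= 5*e + 4 && ((!(3*e + 2*n == -5)) || 3*n != 8)
Answer: WP = n != -7 && 2*n >= 5*e + 4 && ((!(3*e + 2*n == -5)) || 3*n != 8)


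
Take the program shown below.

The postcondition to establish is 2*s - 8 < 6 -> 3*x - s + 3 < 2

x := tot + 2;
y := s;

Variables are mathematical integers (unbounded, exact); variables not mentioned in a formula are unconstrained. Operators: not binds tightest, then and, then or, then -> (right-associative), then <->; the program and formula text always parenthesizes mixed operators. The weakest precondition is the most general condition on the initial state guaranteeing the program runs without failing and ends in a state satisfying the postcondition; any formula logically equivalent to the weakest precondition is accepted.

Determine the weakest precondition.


Working backward. After the program, the postcondition 2*s - 8 < 6 -> 3*x - s + 3 < 2 must hold; in canonical form it is 2*s < 14 -> 3*x < s - 1.
Before y := s: 2*s < 14 -> 3*x < s - 1
Before x := tot + 2: 2*s < 14 -> 3*tot < s - 7
Answer: WP = 2*s < 14 -> 3*tot < s - 7


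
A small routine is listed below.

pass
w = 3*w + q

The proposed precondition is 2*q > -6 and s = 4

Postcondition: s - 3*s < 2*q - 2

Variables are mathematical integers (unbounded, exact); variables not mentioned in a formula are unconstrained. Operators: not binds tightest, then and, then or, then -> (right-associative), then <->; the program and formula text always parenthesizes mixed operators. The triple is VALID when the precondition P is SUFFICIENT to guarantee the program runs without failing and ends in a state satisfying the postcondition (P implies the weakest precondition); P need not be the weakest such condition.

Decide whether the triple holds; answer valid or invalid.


Working backward. After the program, the postcondition s - 3*s < 2*q - 2 must hold; in canonical form it is 2*q + 2*s > 2.
Before w := 3*w + q: 2*q + 2*s > 2
Before skip: 2*q + 2*s > 2
The weakest precondition is 2*q + 2*s > 2.
Check whether 2*q > -6 and s = 4 implies it.
Every state satisfying the precondition satisfies the weakest precondition: the implication holds.
Answer: valid


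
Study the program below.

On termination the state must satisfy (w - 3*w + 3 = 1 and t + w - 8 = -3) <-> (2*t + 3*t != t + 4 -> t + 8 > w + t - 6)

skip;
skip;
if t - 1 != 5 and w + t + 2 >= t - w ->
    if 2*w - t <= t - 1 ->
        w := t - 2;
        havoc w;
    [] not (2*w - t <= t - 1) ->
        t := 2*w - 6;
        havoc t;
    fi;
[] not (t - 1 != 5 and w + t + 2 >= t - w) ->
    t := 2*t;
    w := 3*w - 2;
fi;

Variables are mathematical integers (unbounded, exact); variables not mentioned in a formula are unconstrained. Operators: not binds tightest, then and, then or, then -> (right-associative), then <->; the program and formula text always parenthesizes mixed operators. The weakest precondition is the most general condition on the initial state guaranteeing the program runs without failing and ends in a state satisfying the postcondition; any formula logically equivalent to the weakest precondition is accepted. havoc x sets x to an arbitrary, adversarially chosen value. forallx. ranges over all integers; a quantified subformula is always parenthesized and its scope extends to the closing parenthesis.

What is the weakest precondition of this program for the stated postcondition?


Working backward. After the program, the postcondition (w - 3*w + 3 = 1 and t + w - 8 = -3) <-> (2*t + 3*t != t + 4 -> t + 8 > w + t - 6) must hold; in canonical form it is (2*w = 2 and t + w = 5) <-> (4*t != 4 -> w < 14).
Then branch requires (2*w <= 2*t - 1 -> (forall w_1. ((2*w_1 = 2 and t + w_1 = 5) <-> (4*t != 4 -> w_1 < 14)))) and ((not (2*w <= 2*t - 1)) -> (forall t_1. ((2*w = 2 and t_1 + w = 5) <-> (4*t_1 != 4 -> w < 14)))); else branch requires (6*w = 6 and 2*t + 3*w = 7) <-> (8*t != 4 -> 3*w < 16).
Before the if: ((t != 6 and 2*w >= -2) -> ((2*w <= 2*t - 1 -> (forall w_1. ((2*w_1 = 2 and t + w_1 = 5) <-> (4*t != 4 -> w_1 < 14)))) and ((not (2*w <= 2*t - 1)) -> (forall t_1. ((2*w = 2 and t_1 + w = 5) <-> (4*t_1 != 4 -> w < 14)))))) and ((not (t != 6 and 2*w >= -2)) -> ((6*w = 6 and 2*t + 3*w = 7) <-> (8*t != 4 -> 3*w < 16)))
Before skip: ((t != 6 and 2*w >= -2) -> ((2*w <= 2*t - 1 -> (forall w_1. ((2*w_1 = 2 and t + w_1 = 5) <-> (4*t != 4 -> w_1 < 14)))) and ((not (2*w <= 2*t - 1)) -> (forall t_1. ((2*w = 2 and t_1 + w = 5) <-> (4*t_1 != 4 -> w < 14)))))) and ((not (t != 6 and 2*w >= -2)) -> ((6*w = 6 and 2*t + 3*w = 7) <-> (8*t != 4 -> 3*w < 16)))
Before skip: ((t != 6 and 2*w >= -2) -> ((2*w <= 2*t - 1 -> (forall w_1. ((2*w_1 = 2 and t + w_1 = 5) <-> (4*t != 4 -> w_1 < 14)))) and ((not (2*w <= 2*t - 1)) -> (forall t_1. ((2*w = 2 and t_1 + w = 5) <-> (4*t_1 != 4 -> w < 14)))))) and ((not (t != 6 and 2*w >= -2)) -> ((6*w = 6 and 2*t + 3*w = 7) <-> (8*t != 4 -> 3*w < 16)))
Answer: WP = ((t != 6 and 2*w >= -2) -> ((2*w <= 2*t - 1 -> (forall w_1. ((2*w_1 = 2 and t + w_1 = 5) <-> (4*t != 4 -> w_1 < 14)))) and ((not (2*w <= 2*t - 1)) -> (forall t_1. ((2*w = 2 and t_1 + w = 5) <-> (4*t_1 != 4 -> w < 14)))))) and ((not (t != 6 and 2*w >= -2)) -> ((6*w = 6 and 2*t + 3*w = 7) <-> (8*t != 4 -> 3*w < 16)))


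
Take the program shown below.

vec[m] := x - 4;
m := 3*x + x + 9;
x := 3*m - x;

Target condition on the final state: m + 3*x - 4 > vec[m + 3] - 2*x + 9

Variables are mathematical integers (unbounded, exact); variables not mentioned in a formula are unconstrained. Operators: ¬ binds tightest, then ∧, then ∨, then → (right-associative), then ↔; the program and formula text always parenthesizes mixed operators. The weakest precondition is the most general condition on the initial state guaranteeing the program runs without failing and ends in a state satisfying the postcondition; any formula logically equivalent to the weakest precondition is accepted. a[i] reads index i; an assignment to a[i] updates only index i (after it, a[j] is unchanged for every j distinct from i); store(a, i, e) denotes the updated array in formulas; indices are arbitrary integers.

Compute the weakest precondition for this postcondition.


Working backward. After the program, the postcondition m + 3*x - 4 > vec[m + 3] - 2*x + 9 must hold; in canonical form it is m + 5*x > vec[m + 3] + 13.
Before x := 3*m - x: 16*m > vec[m + 3] + 5*x + 13
Before m := 3*x + x + 9: 59*x > vec[4*x + 12] - 131
Before vec[m] := x - 4: 59*x > store(vec, m, x - 4)[4*x + 12] - 131
Answer: WP = 59*x > store(vec, m, x - 4)[4*x + 12] - 131


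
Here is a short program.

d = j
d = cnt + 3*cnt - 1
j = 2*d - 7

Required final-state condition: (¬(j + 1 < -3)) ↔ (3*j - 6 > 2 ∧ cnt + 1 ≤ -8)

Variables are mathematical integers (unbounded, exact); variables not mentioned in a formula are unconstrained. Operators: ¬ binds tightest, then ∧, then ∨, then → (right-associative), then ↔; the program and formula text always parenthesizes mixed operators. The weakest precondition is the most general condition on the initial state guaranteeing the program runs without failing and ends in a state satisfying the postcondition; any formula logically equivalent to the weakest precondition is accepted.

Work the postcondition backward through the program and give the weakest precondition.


Working backward. After the program, the postcondition (¬(j + 1 < -3)) ↔ (3*j - 6 > 2 ∧ cnt + 1 ≤ -8) must hold; in canonical form it is (¬(j < -4)) ↔ (3*j > 8 ∧ cnt ≤ -9).
Before j := 2*d - 7: (¬(2*d < 3)) ↔ (6*d > 29 ∧ cnt ≤ -9)
Before d := cnt + 3*cnt - 1: (¬(8*cnt < 5)) ↔ (24*cnt > 35 ∧ cnt ≤ -9)
Before d := j: (¬(8*cnt < 5)) ↔ (24*cnt > 35 ∧ cnt ≤ -9)
Answer: WP = (¬(8*cnt < 5)) ↔ (24*cnt > 35 ∧ cnt ≤ -9)


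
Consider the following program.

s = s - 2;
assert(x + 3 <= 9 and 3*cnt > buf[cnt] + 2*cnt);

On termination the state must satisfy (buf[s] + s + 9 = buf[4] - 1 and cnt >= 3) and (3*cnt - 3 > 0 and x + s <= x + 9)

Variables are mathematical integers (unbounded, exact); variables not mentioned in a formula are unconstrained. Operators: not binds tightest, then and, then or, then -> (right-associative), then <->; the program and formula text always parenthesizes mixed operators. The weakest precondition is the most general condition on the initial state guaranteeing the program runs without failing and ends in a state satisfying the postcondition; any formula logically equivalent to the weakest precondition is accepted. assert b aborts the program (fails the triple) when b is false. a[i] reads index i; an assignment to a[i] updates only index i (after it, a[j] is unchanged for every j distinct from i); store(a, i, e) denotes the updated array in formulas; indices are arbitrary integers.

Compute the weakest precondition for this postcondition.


Working backward. After the program, the postcondition (buf[s] + s + 9 = buf[4] - 1 and cnt >= 3) and (3*cnt - 3 > 0 and x + s <= x + 9) must hold; in canonical form it is buf[s] + s = buf[4] - 10 and cnt >= 3 and 3*cnt > 3 and s <= 9.
Before assert x + 3 <= 9 and 3*cnt > buf[cnt] + 2*cnt: x <= 6 and cnt > buf[cnt] and buf[s] + s = buf[4] - 10 and cnt >= 3 and 3*cnt > 3 and s <= 9
Before s := s - 2: x <= 6 and cnt > buf[cnt] and buf[s - 2] + s = buf[4] - 8 and cnt >= 3 and 3*cnt > 3 and s <= 11
Answer: WP = x <= 6 and cnt > buf[cnt] and buf[s - 2] + s = buf[4] - 8 and cnt >= 3 and 3*cnt > 3 and s <= 11


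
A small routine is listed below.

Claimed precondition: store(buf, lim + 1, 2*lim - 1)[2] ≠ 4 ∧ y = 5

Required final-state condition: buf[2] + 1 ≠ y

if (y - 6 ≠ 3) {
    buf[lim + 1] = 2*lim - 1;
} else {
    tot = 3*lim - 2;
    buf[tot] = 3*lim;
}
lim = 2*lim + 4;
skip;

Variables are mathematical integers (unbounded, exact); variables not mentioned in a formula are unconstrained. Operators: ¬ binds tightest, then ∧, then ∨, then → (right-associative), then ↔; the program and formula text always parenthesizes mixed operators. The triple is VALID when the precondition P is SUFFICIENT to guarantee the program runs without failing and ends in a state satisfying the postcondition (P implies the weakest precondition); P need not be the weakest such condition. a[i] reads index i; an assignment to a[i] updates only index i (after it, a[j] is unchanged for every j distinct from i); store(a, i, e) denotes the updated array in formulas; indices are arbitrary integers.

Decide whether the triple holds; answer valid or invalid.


Working backward. After the program, the postcondition buf[2] + 1 ≠ y must hold; in canonical form it is buf[2] ≠ y - 1.
Before skip: buf[2] ≠ y - 1
Before lim := 2*lim + 4: buf[2] ≠ y - 1
Then branch requires store(buf, lim + 1, 2*lim - 1)[2] ≠ y - 1; else branch requires store(buf, 3*lim - 2, 3*lim)[2] ≠ y - 1.
Before the if: (y ≠ 9 → store(buf, lim + 1, 2*lim - 1)[2] ≠ y - 1) ∧ ((¬(y ≠ 9)) → store(buf, 3*lim - 2, 3*lim)[2] ≠ y - 1)
The weakest precondition is (y ≠ 9 → store(buf, lim + 1, 2*lim - 1)[2] ≠ y - 1) ∧ ((¬(y ≠ 9)) → store(buf, 3*lim - 2, 3*lim)[2] ≠ y - 1).
Check whether store(buf, lim + 1, 2*lim - 1)[2] ≠ 4 ∧ y = 5 implies it.
Every state satisfying the precondition satisfies the weakest precondition: the implication holds.
Answer: valid


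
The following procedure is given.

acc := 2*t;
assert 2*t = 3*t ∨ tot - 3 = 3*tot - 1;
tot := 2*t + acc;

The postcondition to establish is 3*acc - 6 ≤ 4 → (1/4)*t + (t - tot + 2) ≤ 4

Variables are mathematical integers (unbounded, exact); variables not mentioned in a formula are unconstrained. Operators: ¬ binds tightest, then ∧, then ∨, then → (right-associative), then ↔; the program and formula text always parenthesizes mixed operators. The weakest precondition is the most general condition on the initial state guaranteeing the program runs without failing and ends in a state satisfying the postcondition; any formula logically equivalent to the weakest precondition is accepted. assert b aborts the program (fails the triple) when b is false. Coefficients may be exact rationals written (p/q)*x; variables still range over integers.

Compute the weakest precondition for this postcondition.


Working backward. After the program, the postcondition 3*acc - 6 ≤ 4 → (1/4)*t + (t - tot + 2) ≤ 4 must hold; in canonical form it is 3*acc ≤ 10 → (5/4)*t ≤ tot + 2.
Before tot := 2*t + acc: 3*acc ≤ 10 → acc + (3/4)*t ≥ -2
Before assert 2*t = 3*t ∨ tot - 3 = 3*tot - 1: (t = 0 ∨ 2*tot = -2) ∧ (3*acc ≤ 10 → acc + (3/4)*t ≥ -2)
Before acc := 2*t: (t = 0 ∨ 2*tot = -2) ∧ (6*t ≤ 10 → (11/4)*t ≥ -2)
Answer: WP = (t = 0 ∨ 2*tot = -2) ∧ (6*t ≤ 10 → (11/4)*t ≥ -2)


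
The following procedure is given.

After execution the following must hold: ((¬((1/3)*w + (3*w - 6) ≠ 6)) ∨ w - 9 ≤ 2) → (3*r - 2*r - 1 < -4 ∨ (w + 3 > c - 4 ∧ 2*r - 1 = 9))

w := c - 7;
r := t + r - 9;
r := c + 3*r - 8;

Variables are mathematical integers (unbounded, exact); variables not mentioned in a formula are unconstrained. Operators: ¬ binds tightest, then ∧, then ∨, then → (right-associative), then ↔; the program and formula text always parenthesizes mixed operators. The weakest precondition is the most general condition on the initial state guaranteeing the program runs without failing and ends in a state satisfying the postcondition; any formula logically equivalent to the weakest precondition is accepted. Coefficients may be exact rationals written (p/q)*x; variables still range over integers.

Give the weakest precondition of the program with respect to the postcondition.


Working backward. After the program, the postcondition ((¬((1/3)*w + (3*w - 6) ≠ 6)) ∨ w - 9 ≤ 2) → (3*r - 2*r - 1 < -4 ∨ (w + 3 > c - 4 ∧ 2*r - 1 = 9)) must hold; in canonical form it is ((¬((10/3)*w ≠ 12)) ∨ w ≤ 11) → (r < -3 ∨ (w > c - 7 ∧ 2*r = 10)).
Before r := c + 3*r - 8: ((¬((10/3)*w ≠ 12)) ∨ w ≤ 11) → (c + 3*r < 5 ∨ (w > c - 7 ∧ 2*c + 6*r = 26))
Before r := t + r - 9: ((¬((10/3)*w ≠ 12)) ∨ w ≤ 11) → (c + 3*r + 3*t < 32 ∨ (w > c - 7 ∧ 2*c + 6*r + 6*t = 80))
Before w := c - 7: ((¬((10/3)*c ≠ 106/3)) ∨ c ≤ 18) → c + 3*r + 3*t < 32
Answer: WP = ((¬((10/3)*c ≠ 106/3)) ∨ c ≤ 18) → c + 3*r + 3*t < 32


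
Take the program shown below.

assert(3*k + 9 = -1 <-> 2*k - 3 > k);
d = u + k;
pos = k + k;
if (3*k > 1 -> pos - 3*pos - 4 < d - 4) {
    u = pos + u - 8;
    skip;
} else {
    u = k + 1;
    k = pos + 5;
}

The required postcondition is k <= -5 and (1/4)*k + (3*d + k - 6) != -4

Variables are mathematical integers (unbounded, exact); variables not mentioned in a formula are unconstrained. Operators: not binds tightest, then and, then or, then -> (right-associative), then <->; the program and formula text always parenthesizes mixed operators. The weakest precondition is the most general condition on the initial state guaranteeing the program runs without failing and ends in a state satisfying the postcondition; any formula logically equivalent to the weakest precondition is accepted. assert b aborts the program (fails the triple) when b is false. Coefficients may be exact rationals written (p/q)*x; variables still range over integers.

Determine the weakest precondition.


Working backward. After the program, the postcondition k <= -5 and (1/4)*k + (3*d + k - 6) != -4 must hold; in canonical form it is k <= -5 and 3*d + (5/4)*k != 2.
Then branch requires k <= -5 and 3*d + (5/4)*k != 2; else branch requires pos <= -10 and 3*d + (5/4)*pos != -17/4.
Before the if: ((3*k > 1 -> d + 2*pos > 0) -> (k <= -5 and 3*d + (5/4)*k != 2)) and ((not (3*k > 1 -> d + 2*pos > 0)) -> (pos <= -10 and 3*d + (5/4)*pos != -17/4))
Before pos := k + k: ((3*k > 1 -> d + 4*k > 0) -> (k <= -5 and 3*d + (5/4)*k != 2)) and ((not (3*k > 1 -> d + 4*k > 0)) -> (2*k <= -10 and 3*d + (5/2)*k != -17/4))
Before d := u + k: ((3*k > 1 -> 5*k + u > 0) -> (k <= -5 and (17/4)*k + 3*u != 2)) and ((not (3*k > 1 -> 5*k + u > 0)) -> (2*k <= -10 and (11/2)*k + 3*u != -17/4))
Before assert 3*k + 9 = -1 <-> 2*k - 3 > k: (3*k = -10 <-> k > 3) and ((3*k > 1 -> 5*k + u > 0) -> (k <= -5 and (17/4)*k + 3*u != 2)) and ((not (3*k > 1 -> 5*k + u > 0)) -> (2*k <= -10 and (11/2)*k + 3*u != -17/4))
Answer: WP = (3*k = -10 <-> k > 3) and ((3*k > 1 -> 5*k + u > 0) -> (k <= -5 and (17/4)*k + 3*u != 2)) and ((not (3*k > 1 -> 5*k + u > 0)) -> (2*k <= -10 and (11/2)*k + 3*u != -17/4))


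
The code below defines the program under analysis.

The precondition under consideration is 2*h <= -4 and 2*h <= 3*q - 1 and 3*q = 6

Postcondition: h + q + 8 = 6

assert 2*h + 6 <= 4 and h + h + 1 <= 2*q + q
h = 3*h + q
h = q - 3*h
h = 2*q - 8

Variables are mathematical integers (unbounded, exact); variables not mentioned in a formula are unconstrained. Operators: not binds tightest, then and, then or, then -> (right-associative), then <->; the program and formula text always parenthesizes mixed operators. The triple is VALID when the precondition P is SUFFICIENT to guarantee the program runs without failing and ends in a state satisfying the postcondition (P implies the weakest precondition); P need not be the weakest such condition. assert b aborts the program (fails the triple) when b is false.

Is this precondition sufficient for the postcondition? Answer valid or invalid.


Working backward. After the program, the postcondition h + q + 8 = 6 must hold; in canonical form it is h + q = -2.
Before h := 2*q - 8: 3*q = 6
Before h := q - 3*h: 3*q = 6
Before h := 3*h + q: 3*q = 6
Before assert 2*h + 6 <= 4 and h + h + 1 <= 2*q + q: 2*h <= -2 and 2*h <= 3*q - 1 and 3*q = 6
The weakest precondition is 2*h <= -2 and 2*h <= 3*q - 1 and 3*q = 6.
Check whether 2*h <= -4 and 2*h <= 3*q - 1 and 3*q = 6 implies it.
Every state satisfying the precondition satisfies the weakest precondition: the implication holds.
Answer: valid


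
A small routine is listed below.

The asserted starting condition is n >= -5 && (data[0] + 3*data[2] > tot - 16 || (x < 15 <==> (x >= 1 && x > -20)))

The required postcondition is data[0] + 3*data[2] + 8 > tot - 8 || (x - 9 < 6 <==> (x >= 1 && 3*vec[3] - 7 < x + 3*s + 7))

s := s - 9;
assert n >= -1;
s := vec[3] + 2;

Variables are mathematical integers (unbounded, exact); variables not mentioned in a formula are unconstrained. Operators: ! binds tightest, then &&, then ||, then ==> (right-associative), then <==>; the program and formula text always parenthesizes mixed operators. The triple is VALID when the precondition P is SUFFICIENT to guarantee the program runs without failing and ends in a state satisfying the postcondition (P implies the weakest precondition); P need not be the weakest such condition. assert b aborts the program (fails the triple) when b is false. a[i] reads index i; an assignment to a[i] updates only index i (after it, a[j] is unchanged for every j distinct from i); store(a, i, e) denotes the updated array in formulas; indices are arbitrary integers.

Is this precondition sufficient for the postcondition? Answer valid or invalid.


Working backward. After the program, the postcondition data[0] + 3*data[2] + 8 > tot - 8 || (x - 9 < 6 <==> (x >= 1 && 3*vec[3] - 7 < x + 3*s + 7)) must hold; in canonical form it is data[0] + 3*data[2] > tot - 16 || (x < 15 <==> (x >= 1 && 3*vec[3] < 3*s + x + 14)).
Before s := vec[3] + 2: data[0] + 3*data[2] > tot - 16 || (x < 15 <==> (x >= 1 && x > -20))
Before assert n >= -1: n >= -1 && (data[0] + 3*data[2] > tot - 16 || (x < 15 <==> (x >= 1 && x > -20)))
Before s := s - 9: n >= -1 && (data[0] + 3*data[2] > tot - 16 || (x < 15 <==> (x >= 1 && x > -20)))
The weakest precondition is n >= -1 && (data[0] + 3*data[2] > tot - 16 || (x < 15 <==> (x >= 1 && x > -20))).
Check whether n >= -5 && (data[0] + 3*data[2] > tot - 16 || (x < 15 <==> (x >= 1 && x > -20))) implies it.
Countermodel: at the initial state data = {[0] = 0, [2] = 0, elsewhere 0}, n = -2, tot = 15, x = 0, the precondition holds but the weakest precondition fails.
Answer: invalid


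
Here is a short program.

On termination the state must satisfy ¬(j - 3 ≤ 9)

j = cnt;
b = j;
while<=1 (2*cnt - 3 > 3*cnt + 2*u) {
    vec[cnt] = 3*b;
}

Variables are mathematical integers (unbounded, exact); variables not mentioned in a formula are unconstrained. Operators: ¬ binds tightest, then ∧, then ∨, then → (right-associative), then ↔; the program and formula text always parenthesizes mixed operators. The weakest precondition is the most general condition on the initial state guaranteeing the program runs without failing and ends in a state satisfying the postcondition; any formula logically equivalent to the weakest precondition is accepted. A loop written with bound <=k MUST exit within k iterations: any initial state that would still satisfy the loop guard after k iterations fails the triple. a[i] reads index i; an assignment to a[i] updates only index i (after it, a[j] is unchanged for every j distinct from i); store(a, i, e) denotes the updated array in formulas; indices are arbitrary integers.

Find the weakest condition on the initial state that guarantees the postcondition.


Working backward. After the program, the postcondition ¬(j - 3 ≤ 9) must hold; in canonical form it is ¬(j ≤ 12).
Before the loop (bound <=1), unroll the exhaustion recursion (WP_0 = exit-now case; WP_j = one more guarded iteration, up to j = 1):
  WP_0: (¬(cnt + 2*u < -3)) ∧ (¬(j ≤ 12))
  WP_1: (cnt + 2*u < -3 → ((¬(cnt + 2*u < -3)) ∧ (¬(j ≤ 12)))) ∧ ((¬(cnt + 2*u < -3)) → (¬(j ≤ 12)))
So before the loop: (cnt + 2*u < -3 → ((¬(cnt + 2*u < -3)) ∧ (¬(j ≤ 12)))) ∧ ((¬(cnt + 2*u < -3)) → (¬(j ≤ 12)))
Before b := j: (cnt + 2*u < -3 → ((¬(cnt + 2*u < -3)) ∧ (¬(j ≤ 12)))) ∧ ((¬(cnt + 2*u < -3)) → (¬(j ≤ 12)))
Before j := cnt: (cnt + 2*u < -3 → ((¬(cnt + 2*u < -3)) ∧ (¬(cnt ≤ 12)))) ∧ ((¬(cnt + 2*u < -3)) → (¬(cnt ≤ 12)))
Answer: WP = (cnt + 2*u < -3 → ((¬(cnt + 2*u < -3)) ∧ (¬(cnt ≤ 12)))) ∧ ((¬(cnt + 2*u < -3)) → (¬(cnt ≤ 12)))


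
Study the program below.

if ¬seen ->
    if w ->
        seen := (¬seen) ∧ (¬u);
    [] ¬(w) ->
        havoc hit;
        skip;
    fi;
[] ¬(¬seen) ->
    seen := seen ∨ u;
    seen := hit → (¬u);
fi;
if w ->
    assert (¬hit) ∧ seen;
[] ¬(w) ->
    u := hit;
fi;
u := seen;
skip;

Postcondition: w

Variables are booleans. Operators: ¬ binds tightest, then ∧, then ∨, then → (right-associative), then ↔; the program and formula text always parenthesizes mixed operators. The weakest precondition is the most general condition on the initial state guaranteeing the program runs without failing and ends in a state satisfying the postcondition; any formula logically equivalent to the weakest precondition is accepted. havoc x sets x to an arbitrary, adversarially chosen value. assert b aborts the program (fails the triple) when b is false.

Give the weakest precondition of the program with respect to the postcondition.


Working backward. After the program, w must hold.
Before skip: w
Before u := seen: w
Then branch requires (¬hit) ∧ seen ∧ w; else branch requires w.
Before the if: (w → ((¬hit) ∧ seen ∧ w)) ∧ ((¬w) → w)
Then branch requires (w → ((w → ((¬hit) ∧ (¬seen) ∧ (¬u) ∧ w)) ∧ ((¬w) → w))) ∧ ((¬w) → ((¬w) ∧ ((¬w) → w) ∧ (w → (seen ∧ w)))); else branch requires (w → ((¬hit) ∧ (hit → (¬u)) ∧ w)) ∧ ((¬w) → w).
Before the if: ((¬seen) → ((w → ((w → ((¬hit) ∧ (¬seen) ∧ (¬u) ∧ w)) ∧ ((¬w) → w))) ∧ ((¬w) → ((¬w) ∧ ((¬w) → w) ∧ (w → (seen ∧ w)))))) ∧ (seen → ((w → ((¬hit) ∧ (hit → (¬u)) ∧ w)) ∧ ((¬w) → w)))
Answer: WP = ((¬seen) → ((w → ((w → ((¬hit) ∧ (¬seen) ∧ (¬u) ∧ w)) ∧ ((¬w) → w))) ∧ ((¬w) → ((¬w) ∧ ((¬w) → w) ∧ (w → (seen ∧ w)))))) ∧ (seen → ((w → ((¬hit) ∧ (hit → (¬u)) ∧ w)) ∧ ((¬w) → w)))


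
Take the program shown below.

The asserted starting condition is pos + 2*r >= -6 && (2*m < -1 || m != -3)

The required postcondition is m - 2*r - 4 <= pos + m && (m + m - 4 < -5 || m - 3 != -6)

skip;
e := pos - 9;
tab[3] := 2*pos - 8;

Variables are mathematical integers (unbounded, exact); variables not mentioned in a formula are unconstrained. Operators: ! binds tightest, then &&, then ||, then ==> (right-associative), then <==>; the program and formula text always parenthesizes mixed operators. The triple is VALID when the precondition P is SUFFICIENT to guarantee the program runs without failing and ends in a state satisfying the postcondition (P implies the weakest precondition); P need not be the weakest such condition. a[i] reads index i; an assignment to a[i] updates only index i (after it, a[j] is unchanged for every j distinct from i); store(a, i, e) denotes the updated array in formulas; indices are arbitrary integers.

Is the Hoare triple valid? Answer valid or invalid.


Working backward. After the program, the postcondition m - 2*r - 4 <= pos + m && (m + m - 4 < -5 || m - 3 != -6) must hold; in canonical form it is pos + 2*r >= -4 && (2*m < -1 || m != -3).
Before tab[3] := 2*pos - 8: pos + 2*r >= -4 && (2*m < -1 || m != -3)
Before e := pos - 9: pos + 2*r >= -4 && (2*m < -1 || m != -3)
Before skip: pos + 2*r >= -4 && (2*m < -1 || m != -3)
The weakest precondition is pos + 2*r >= -4 && (2*m < -1 || m != -3).
Check whether pos + 2*r >= -6 && (2*m < -1 || m != -3) implies it.
Countermodel: at the initial state m = 0, pos = -6, r = 0, the precondition holds but the weakest precondition fails.
Answer: invalid


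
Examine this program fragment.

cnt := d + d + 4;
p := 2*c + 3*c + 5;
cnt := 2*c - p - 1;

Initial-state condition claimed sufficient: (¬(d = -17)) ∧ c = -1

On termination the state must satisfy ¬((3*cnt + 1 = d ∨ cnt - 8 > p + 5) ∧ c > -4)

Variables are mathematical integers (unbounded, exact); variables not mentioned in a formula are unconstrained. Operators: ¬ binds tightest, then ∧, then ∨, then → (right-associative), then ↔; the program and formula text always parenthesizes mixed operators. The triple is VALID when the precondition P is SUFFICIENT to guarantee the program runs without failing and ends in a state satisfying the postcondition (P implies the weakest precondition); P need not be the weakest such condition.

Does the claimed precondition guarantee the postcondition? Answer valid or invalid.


Working backward. After the program, the postcondition ¬((3*cnt + 1 = d ∨ cnt - 8 > p + 5) ∧ c > -4) must hold; in canonical form it is ¬((3*cnt = d - 1 ∨ cnt > p + 13) ∧ c > -4).
Before cnt := 2*c - p - 1: ¬((6*c = d + 3*p + 2 ∨ 2*c > 2*p + 14) ∧ c > -4)
Before p := 2*c + 3*c + 5: ¬((9*c + d = -17 ∨ 8*c < -24) ∧ c > -4)
Before cnt := d + d + 4: ¬((9*c + d = -17 ∨ 8*c < -24) ∧ c > -4)
The weakest precondition is ¬((9*c + d = -17 ∨ 8*c < -24) ∧ c > -4).
Check whether (¬(d = -17)) ∧ c = -1 implies it.
Countermodel: at the initial state c = -1, d = -8, the precondition holds but the weakest precondition fails.
Answer: invalid


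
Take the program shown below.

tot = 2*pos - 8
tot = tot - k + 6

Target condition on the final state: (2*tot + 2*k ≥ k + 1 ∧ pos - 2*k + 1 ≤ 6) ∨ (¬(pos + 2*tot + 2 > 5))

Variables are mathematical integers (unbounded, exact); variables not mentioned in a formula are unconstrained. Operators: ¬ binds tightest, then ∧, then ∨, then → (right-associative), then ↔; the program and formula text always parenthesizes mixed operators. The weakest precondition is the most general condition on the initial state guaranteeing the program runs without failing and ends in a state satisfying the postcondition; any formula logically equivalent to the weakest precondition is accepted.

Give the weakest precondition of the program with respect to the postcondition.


Working backward. After the program, the postcondition (2*tot + 2*k ≥ k + 1 ∧ pos - 2*k + 1 ≤ 6) ∨ (¬(pos + 2*tot + 2 > 5)) must hold; in canonical form it is (k + 2*tot ≥ 1 ∧ pos ≤ 2*k + 5) ∨ (¬(pos + 2*tot > 3)).
Before tot := tot - k + 6: (2*tot ≥ k - 11 ∧ pos ≤ 2*k + 5) ∨ (¬(pos + 2*tot > 2*k - 9))
Before tot := 2*pos - 8: (4*pos ≥ k + 5 ∧ pos ≤ 2*k + 5) ∨ (¬(5*pos > 2*k + 7))
Answer: WP = (4*pos ≥ k + 5 ∧ pos ≤ 2*k + 5) ∨ (¬(5*pos > 2*k + 7))


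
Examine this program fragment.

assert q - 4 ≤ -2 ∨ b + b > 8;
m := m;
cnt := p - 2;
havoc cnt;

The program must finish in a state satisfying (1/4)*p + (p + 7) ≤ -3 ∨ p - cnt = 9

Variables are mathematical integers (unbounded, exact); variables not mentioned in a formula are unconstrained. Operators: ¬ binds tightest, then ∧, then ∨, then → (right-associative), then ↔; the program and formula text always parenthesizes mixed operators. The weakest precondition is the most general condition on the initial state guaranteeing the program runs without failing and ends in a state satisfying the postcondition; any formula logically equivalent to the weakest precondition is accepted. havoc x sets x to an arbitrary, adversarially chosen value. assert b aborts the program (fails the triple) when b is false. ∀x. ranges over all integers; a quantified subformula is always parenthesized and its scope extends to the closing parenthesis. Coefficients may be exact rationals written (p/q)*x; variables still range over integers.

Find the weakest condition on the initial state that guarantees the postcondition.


Working backward. After the program, the postcondition (1/4)*p + (p + 7) ≤ -3 ∨ p - cnt = 9 must hold; in canonical form it is (5/4)*p ≤ -10 ∨ p = cnt + 9.
Before havoc cnt: ∀cnt_1. ((5/4)*p ≤ -10 ∨ p = cnt_1 + 9)
Before cnt := p - 2: ∀cnt_1. ((5/4)*p ≤ -10 ∨ p = cnt_1 + 9)
Before m := m: ∀cnt_1. ((5/4)*p ≤ -10 ∨ p = cnt_1 + 9)
Before assert q - 4 ≤ -2 ∨ b + b > 8: (q ≤ 2 ∨ 2*b > 8) ∧ (∀cnt_1. ((5/4)*p ≤ -10 ∨ p = cnt_1 + 9))
Answer: WP = (q ≤ 2 ∨ 2*b > 8) ∧ (∀cnt_1. ((5/4)*p ≤ -10 ∨ p = cnt_1 + 9))
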